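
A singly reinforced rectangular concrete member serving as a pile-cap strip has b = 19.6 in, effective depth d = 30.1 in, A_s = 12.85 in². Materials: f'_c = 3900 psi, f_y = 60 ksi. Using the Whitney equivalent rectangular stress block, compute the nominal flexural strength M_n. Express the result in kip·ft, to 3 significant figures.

T = A_s f_y = 12.85 × 60 = 771 kips.
a = T/(0.85 f'_c b) = 771/(0.85 × 3.9 × 19.6) = 11.866 in.
M_n = T(d − a/2) = 771 × (30.1 − 5.933) = 18632.8 kip·in = 18632.8/12 = 1552.73 kip·ft.

M_n ≈ 1550 kip·ft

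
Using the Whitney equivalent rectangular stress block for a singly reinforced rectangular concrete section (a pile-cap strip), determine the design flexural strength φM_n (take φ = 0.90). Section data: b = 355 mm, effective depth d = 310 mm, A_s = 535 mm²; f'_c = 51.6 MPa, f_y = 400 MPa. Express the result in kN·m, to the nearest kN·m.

T = A_s f_y = 535 × 400 = 214000 N = 214 kN.
From C = T: a = T/(0.85 f'_c b) = 214000/(0.85 × 51.6 × 355) = 13.74 mm.
M_n = T(d − a/2) = 214 kN × (310 − 6.87) mm = 64.87 kN·m.
φM_n = 0.90 × 64.87 = 58.38 kN·m.

φM_n ≈ 58 kN·m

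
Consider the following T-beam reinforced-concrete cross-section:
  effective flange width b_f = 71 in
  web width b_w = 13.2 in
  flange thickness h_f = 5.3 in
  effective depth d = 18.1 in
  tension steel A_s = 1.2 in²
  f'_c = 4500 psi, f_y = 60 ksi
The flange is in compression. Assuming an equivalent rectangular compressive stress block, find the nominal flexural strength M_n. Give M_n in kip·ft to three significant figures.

M_n ≈ 108 kip·ft

Tension: T = A_s f_y = 1.2 × 60 = 72 kips.
Try a within the flange: a = T/(0.85 f'_c b_f) = 72/(0.85 × 4.5 × 71) = 0.265 in.
Since a = 0.265 ≤ h_f = 5.3 in, the stress block lies entirely in the flange; analyse as a rectangular beam of width b_f.
M_n = T(d − a/2) = 72 × (18.1 − 0.1325) = 1293.7 kip·in.
M_n = 1293.7/12 = 107.81 kip·ft.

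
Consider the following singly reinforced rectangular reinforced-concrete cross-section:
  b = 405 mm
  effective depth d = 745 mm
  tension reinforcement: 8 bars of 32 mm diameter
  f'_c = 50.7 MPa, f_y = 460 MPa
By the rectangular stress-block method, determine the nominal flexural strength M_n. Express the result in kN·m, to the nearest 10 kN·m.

M_n ≈ 1950 kN·m

A_s = 8 × 804 = 6432 mm².
T = A_s f_y = 6432 × 460 = 2958720 N = 2958.72 kN.
From C = T: a = T/(0.85 f'_c b) = 2958720/(0.85 × 50.7 × 405) = 169.52 mm.
M_n = T(d − a/2) = 2958.72 kN × (745 − 84.76) mm = 1953.47 kN·m.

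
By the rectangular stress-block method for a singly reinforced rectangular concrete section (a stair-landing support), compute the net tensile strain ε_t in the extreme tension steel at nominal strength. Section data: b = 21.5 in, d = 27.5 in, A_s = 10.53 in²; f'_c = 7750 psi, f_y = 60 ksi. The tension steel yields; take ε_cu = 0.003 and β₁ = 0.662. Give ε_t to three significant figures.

a = A_s f_y/(0.85 f'_c b) = 4.461 in.
β₁ = 0.662, so c = a/β₁ = 4.461/0.662 = 6.739 in.
From the linear strain diagram with ε_cu = 0.003: ε_t = 0.003 (d − c)/c = 0.003 × (27.5 − 6.739)/6.739 = 0.00924.
Since ε_t ≥ 0.005, the section is tension-controlled.

ε_t ≈ 0.00924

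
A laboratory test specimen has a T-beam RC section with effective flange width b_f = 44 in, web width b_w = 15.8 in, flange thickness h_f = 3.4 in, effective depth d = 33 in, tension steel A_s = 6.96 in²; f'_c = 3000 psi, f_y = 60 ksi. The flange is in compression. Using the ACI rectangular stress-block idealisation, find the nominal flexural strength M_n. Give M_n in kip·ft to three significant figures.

Tension: T = A_s f_y = 6.96 × 60 = 417.6 kips.
Try a within the flange: a = T/(0.85 f'_c b_f) = 417.6/(0.85 × 3 × 44) = 3.722 in.
a = 3.722 > h_f = 3.4 in: the block extends into the web. Split into flange-overhang and web parts.
C_f = 0.85 f'_c (b_f − b_w) h_f = 0.85 × 3 × (44 − 15.8) × 3.4 = 244.5 kips.
Remaining web compression depth: a_w = (T − C_f)/(0.85 f'_c b_w) = (417.6 − 244.5)/(0.85 × 3 × 15.8) = 4.296 in.
M_n = C_f(d − h_f/2) + (T − C_f)(d − a_w/2) = 244.5 × (33 − 1.7) + 173.1 × (33 − 2.148) = 7652.9 + 5340.5 = 12993.4 kip·in.
M_n = 12993.4/12 = 1082.78 kip·ft.

M_n ≈ 1080 kip·ft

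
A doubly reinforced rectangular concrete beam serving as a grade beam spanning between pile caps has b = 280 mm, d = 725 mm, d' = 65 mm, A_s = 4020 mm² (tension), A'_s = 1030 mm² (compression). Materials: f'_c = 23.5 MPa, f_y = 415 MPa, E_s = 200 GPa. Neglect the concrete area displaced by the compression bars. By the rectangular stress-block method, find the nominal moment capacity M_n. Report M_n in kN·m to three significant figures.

M_n ≈ 1040 kN·m

Assume both tension and compression steel yield.
Net tension couple steel: A_s − A'_s = 2990 mm².
a = (A_s − A'_s) f_y / (0.85 f'_c b) = 1240850/(0.85 × 23.5 × 280) = 221.86 mm.
c = a/β₁ = 221.86/0.85 = 261.01 mm; ε'_s = 0.003(c − d')/c = 0.0023 ≥ f_y/E_s = 0.0021, so compression steel does yield.
M_n = (A_s − A'_s) f_y (d − a/2) + A'_s f_y (d − d') = [1240850 × (725 − 110.93) + 427450 × (725 − 65)] × 10⁻⁶ = 761.97 + 282.12 = 1044.09 kN·m.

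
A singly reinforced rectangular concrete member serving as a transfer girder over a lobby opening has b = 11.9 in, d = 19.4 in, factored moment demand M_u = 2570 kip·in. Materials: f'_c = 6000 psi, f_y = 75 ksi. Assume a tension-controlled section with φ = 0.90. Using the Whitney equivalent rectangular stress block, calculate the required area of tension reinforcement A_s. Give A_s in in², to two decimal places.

A_s ≈ 2.10 in²

M_n = M_u/φ = 2570/0.90 = 2855.56 kip·in.
From M_n = 0.85 f'_c a b (d − a/2):
a = d − √(d² − 2M_n/(0.85 f'_c b)) = 19.4 − √(19.4² − 2 × 2855.56/(0.85 × 6 × 11.9)) = 2.599 in.
A_s = 0.85 f'_c a b / f_y = 0.85 × 6 × 2.599 × 11.9 / 75 = 2.103 in².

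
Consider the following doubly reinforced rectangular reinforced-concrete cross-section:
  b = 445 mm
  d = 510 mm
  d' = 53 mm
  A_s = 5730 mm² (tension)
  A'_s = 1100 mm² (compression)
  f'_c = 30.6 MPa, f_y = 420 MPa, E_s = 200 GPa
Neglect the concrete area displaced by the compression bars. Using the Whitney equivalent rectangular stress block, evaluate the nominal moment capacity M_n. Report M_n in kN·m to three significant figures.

M_n ≈ 1040 kN·m

Assume both tension and compression steel yield.
Net tension couple steel: A_s − A'_s = 4630 mm².
a = (A_s − A'_s) f_y / (0.85 f'_c b) = 1944600/(0.85 × 30.6 × 445) = 168.01 mm.
c = a/β₁ = 168.01/0.831 = 202.18 mm; ε'_s = 0.003(c − d')/c = 0.0022 ≥ f_y/E_s = 0.0021, so compression steel does yield.
M_n = (A_s − A'_s) f_y (d − a/2) + A'_s f_y (d − d') = [1944600 × (510 − 84.005) + 462000 × (510 − 53)] × 10⁻⁶ = 828.39 + 211.13 = 1039.52 kN·m.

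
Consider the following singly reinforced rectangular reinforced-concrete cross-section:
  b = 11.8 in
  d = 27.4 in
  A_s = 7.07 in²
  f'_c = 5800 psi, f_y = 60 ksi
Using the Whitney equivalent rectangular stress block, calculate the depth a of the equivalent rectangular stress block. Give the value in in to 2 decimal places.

T = A_s f_y = 7.07 × 60 = 424.2 kips.
a = T/(0.85 f'_c b) = 424.2/(0.85 × 5.8 × 11.8) = 7.29 in.

a ≈ 7.29 in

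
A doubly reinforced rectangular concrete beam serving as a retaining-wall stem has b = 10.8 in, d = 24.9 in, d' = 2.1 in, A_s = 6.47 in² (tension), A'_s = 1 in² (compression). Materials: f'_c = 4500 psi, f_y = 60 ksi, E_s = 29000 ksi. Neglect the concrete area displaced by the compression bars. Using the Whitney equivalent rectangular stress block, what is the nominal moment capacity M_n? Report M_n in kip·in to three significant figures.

Assume both steels yield.
a = (A_s − A'_s) f_y/(0.85 f'_c b) = (6.47 − 1) × 60/(0.85 × 4.5 × 10.8) = 7.945 in.
c = a/β₁ = 7.945/0.825 = 9.630 in; ε'_s = 0.003(c − d')/c = 0.0023 ≥ ε_y = 0.0021, so the compression steel yields.
M_n = (A_s − A'_s) f_y (d − a/2) + A'_s f_y (d − d') = 328.2 × (24.9 − 3.9725) + 60 × (24.9 − 2.1) = 6868.4 + 1368.0 = 8236.4 kip·in.

M_n ≈ 8240 kip·in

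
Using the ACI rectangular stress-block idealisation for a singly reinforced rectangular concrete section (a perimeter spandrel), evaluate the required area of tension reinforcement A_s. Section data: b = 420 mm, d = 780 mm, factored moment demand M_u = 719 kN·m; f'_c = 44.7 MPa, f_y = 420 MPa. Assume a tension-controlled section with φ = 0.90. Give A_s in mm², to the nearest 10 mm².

A_s ≈ 2550 mm²

M_n = M_u/φ = 719/0.90 = 798.889 kN·m.
With M_n = 0.85 f'_c a b (d − a/2), solve the quadratic for a:
a = d − √(d² − 2M_n/(0.85 f'_c b)) = 780 − √(780² − 2 × 798.889×10⁶/(0.85 × 44.7 × 420)) = 67.07 mm.
A_s = 0.85 f'_c a b / f_y = 0.85 × 44.7 × 67.07 × 420 / 420 = 2548.3 mm².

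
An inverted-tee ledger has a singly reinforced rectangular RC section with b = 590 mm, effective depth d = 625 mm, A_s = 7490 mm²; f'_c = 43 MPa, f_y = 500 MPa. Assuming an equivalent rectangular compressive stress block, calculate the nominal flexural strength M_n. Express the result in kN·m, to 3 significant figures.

M_n ≈ 2020 kN·m

T = A_s f_y = 7490 × 500 = 3745000 N = 3745 kN.
From C = T: a = T/(0.85 f'_c b) = 3745000/(0.85 × 43 × 590) = 173.67 mm.
M_n = T(d − a/2) = 3745 kN × (625 − 86.835) mm = 2015.43 kN·m.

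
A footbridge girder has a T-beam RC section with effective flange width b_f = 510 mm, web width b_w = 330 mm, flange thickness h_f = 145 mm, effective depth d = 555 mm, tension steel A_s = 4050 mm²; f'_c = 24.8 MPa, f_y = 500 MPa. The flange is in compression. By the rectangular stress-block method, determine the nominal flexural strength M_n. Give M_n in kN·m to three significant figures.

Tension: T = A_s f_y = 4050 × 500 = 2025000 N.
Try a within the flange: a = T/(0.85 f'_c b_f) = 2025000/(0.85 × 24.8 × 510) = 188.36 mm.
a = 188.36 > h_f = 145 mm: the block extends into the web. Split into flange-overhang and web parts.
C_f = 0.85 f'_c (b_f − b_w) h_f = 0.85 × 24.8 × (510 − 330) × 145 = 550188 N.
Remaining web compression depth: a_w = (T − C_f)/(0.85 f'_c b_w) = (2025000 − 550188)/(0.85 × 24.8 × 330) = 212.01 mm.
M_n = C_f(d − h_f/2) + (T − C_f)(d − a_w/2) = 550188 × (555 − 72.5) + 1474812 × (555 − 106.005) = 265.47 + 662.18 = 927.65 × 10⁶ N·mm.
M_n = 927.65 kN·m.

M_n ≈ 928 kN·m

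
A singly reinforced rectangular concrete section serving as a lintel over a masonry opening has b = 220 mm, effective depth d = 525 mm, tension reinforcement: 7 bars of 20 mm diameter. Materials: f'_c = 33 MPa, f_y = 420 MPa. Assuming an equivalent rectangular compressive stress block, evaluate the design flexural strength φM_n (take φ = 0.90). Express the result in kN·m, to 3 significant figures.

φM_n ≈ 374 kN·m

A_s = 7 × 314 = 2198 mm².
T = A_s f_y = 2198 × 420 = 923160 N = 923.16 kN.
From C = T: a = T/(0.85 f'_c b) = 923160/(0.85 × 33 × 220) = 149.60 mm.
M_n = T(d − a/2) = 923.16 kN × (525 − 74.8) mm = 415.61 kN·m.
φM_n = 0.90 × 415.61 = 374.05 kN·m.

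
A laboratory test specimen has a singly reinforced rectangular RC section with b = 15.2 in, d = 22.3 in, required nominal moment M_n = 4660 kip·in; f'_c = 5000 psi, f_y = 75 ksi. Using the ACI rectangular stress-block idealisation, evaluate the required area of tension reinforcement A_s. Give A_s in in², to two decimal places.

A_s ≈ 3.02 in²

From M_n = 0.85 f'_c a b (d − a/2):
a = d − √(d² − 2M_n/(0.85 f'_c b)) = 22.3 − √(22.3² − 2 × 4660/(0.85 × 5 × 15.2)) = 3.511 in.
A_s = 0.85 f'_c a b / f_y = 0.85 × 5 × 3.511 × 15.2 / 75 = 3.024 in².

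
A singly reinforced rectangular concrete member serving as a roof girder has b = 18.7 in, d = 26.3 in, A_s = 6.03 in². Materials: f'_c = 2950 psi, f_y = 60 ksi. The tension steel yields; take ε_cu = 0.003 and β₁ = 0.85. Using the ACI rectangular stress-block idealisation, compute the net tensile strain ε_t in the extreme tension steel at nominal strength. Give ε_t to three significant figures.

ε_t ≈ 0.00569

a = A_s f_y/(0.85 f'_c b) = 7.716 in.
β₁ = 0.85, so c = a/β₁ = 7.716/0.85 = 9.078 in.
From the linear strain diagram with ε_cu = 0.003: ε_t = 0.003 (d − c)/c = 0.003 × (26.3 − 9.078)/9.078 = 0.00569.
Since ε_t ≥ 0.005, the section is tension-controlled.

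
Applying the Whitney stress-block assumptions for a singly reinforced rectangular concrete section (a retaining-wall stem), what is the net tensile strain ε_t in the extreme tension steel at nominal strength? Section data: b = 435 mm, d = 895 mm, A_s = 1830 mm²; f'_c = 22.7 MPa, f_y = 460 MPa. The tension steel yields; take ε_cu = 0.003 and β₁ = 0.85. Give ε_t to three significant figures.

ε_t ≈ 0.0198

a = A_s f_y/(0.85 f'_c b) = 100.29 mm.
β₁ = 0.85, so c = a/β₁ = 100.29/0.85 = 117.99 mm.
From the linear strain diagram with ε_cu = 0.003: ε_t = 0.003 (d − c)/c = 0.003 × (895 − 117.99)/117.99 = 0.0198.
Since ε_t ≥ 0.005, the section is tension-controlled.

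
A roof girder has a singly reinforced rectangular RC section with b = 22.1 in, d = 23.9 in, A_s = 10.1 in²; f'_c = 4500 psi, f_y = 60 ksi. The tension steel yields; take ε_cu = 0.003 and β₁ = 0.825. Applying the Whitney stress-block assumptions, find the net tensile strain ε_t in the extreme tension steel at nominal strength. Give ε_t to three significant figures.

ε_t ≈ 0.00525

a = A_s f_y/(0.85 f'_c b) = 7.169 in.
β₁ = 0.825, so c = a/β₁ = 7.169/0.825 = 8.690 in.
From the linear strain diagram with ε_cu = 0.003: ε_t = 0.003 (d − c)/c = 0.003 × (23.9 − 8.690)/8.690 = 0.00525.
Since ε_t ≥ 0.005, the section is tension-controlled.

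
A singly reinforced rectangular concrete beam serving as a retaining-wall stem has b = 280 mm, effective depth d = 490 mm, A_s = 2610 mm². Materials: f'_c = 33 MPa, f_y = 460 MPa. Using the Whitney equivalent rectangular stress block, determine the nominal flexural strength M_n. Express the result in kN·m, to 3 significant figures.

M_n ≈ 497 kN·m

T = A_s f_y = 2610 × 460 = 1200600 N = 1200.6 kN.
From C = T: a = T/(0.85 f'_c b) = 1200600/(0.85 × 33 × 280) = 152.86 mm.
M_n = T(d − a/2) = 1200.6 kN × (490 − 76.43) mm = 496.53 kN·m.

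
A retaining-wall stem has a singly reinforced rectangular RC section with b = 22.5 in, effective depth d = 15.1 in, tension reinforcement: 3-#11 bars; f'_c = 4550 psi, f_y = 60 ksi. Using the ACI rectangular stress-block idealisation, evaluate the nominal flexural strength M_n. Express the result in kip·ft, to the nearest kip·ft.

M_n ≈ 316 kip·ft

A_s = 3 × 1.56 = 4.68 in².
T = A_s f_y = 4.68 × 60 = 280.8 kips.
a = T/(0.85 f'_c b) = 280.8/(0.85 × 4.55 × 22.5) = 3.227 in.
M_n = T(d − a/2) = 280.8 × (15.1 − 1.6135) = 3787.0 kip·in = 3787.0/12 = 315.58 kip·ft.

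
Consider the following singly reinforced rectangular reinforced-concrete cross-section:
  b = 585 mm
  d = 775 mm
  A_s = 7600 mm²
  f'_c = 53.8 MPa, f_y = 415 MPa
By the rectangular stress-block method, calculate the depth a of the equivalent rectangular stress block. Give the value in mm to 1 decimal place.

T = A_s f_y = 7600 × 415 = 3154000 N = 3154 kN.
Setting C = 0.85 f'_c a b equal to T: a = 3154000/(0.85 × 53.8 × 585) = 117.9 mm.

a ≈ 117.9 mm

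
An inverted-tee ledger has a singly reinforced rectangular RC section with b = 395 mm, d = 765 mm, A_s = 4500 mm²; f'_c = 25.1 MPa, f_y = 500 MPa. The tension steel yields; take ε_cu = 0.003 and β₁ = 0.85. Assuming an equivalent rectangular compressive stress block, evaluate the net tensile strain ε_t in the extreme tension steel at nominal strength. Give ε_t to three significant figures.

a = A_s f_y/(0.85 f'_c b) = 266.99 mm.
β₁ = 0.85, so c = a/β₁ = 266.99/0.85 = 314.11 mm.
From the linear strain diagram with ε_cu = 0.003: ε_t = 0.003 (d − c)/c = 0.003 × (765 − 314.11)/314.11 = 0.00431.
ε_t is between 0.004 and 0.005 — transition zone.

ε_t ≈ 0.00431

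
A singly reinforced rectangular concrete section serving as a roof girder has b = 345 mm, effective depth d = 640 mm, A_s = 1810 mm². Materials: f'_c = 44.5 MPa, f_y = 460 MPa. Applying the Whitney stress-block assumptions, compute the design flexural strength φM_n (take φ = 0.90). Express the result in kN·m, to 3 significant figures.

T = A_s f_y = 1810 × 460 = 832600 N = 832.6 kN.
From C = T: a = T/(0.85 f'_c b) = 832600/(0.85 × 44.5 × 345) = 63.80 mm.
M_n = T(d − a/2) = 832.6 kN × (640 − 31.9) mm = 506.30 kN·m.
φM_n = 0.90 × 506.30 = 455.67 kN·m.

φM_n ≈ 456 kN·m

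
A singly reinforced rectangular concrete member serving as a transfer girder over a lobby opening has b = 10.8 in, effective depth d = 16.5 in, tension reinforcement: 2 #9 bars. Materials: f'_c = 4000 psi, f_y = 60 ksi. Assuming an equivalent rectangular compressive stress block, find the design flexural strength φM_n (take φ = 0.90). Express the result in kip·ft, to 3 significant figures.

A_s = 2 × 1 = 2 in².
T = A_s f_y = 2 × 60 = 120 kips.
a = T/(0.85 f'_c b) = 120/(0.85 × 4 × 10.8) = 3.268 in.
M_n = T(d − a/2) = 120 × (16.5 − 1.634) = 1783.9 kip·in = 1783.9/12 = 148.66 kip·ft.
φM_n = 0.90 × 148.66 = 133.79 kip·ft.

φM_n ≈ 134 kip·ft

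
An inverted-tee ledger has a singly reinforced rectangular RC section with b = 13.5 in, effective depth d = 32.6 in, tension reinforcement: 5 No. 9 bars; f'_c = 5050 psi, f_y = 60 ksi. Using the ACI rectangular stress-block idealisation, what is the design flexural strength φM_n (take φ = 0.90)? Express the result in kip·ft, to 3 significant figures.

A_s = 5 × 1 = 5 in².
T = A_s f_y = 5 × 60 = 300 kips.
a = T/(0.85 f'_c b) = 300/(0.85 × 5.05 × 13.5) = 5.177 in.
M_n = T(d − a/2) = 300 × (32.6 − 2.5885) = 9003.5 kip·in = 9003.5/12 = 750.29 kip·ft.
φM_n = 0.90 × 750.29 = 675.26 kip·ft.

φM_n ≈ 675 kip·ft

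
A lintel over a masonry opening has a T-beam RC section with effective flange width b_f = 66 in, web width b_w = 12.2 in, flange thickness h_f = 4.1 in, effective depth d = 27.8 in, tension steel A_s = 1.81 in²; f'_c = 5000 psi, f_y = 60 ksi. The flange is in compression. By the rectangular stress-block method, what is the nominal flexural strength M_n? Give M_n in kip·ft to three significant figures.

Tension: T = A_s f_y = 1.81 × 60 = 108.6 kips.
Try a within the flange: a = T/(0.85 f'_c b_f) = 108.6/(0.85 × 5 × 66) = 0.387 in.
Since a = 0.387 ≤ h_f = 4.1 in, the stress block lies entirely in the flange; analyse as a rectangular beam of width b_f.
M_n = T(d − a/2) = 108.6 × (27.8 − 0.1935) = 2998.1 kip·in.
M_n = 2998.1/12 = 249.84 kip·ft.

M_n ≈ 250 kip·ft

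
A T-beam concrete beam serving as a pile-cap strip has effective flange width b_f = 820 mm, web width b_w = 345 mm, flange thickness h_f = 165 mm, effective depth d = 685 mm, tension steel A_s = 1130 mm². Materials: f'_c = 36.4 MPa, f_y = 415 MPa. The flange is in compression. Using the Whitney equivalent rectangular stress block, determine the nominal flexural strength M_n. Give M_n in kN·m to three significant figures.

Tension: T = A_s f_y = 1130 × 415 = 468950 N.
Try a within the flange: a = T/(0.85 f'_c b_f) = 468950/(0.85 × 36.4 × 820) = 18.48 mm.
Since a = 18.48 ≤ h_f = 165 mm, the stress block lies entirely in the flange; analyse as a rectangular beam of width b_f.
M_n = T(d − a/2) = 468950 × (685 − 9.24) = 316.90 × 10⁶ N·mm.
M_n = 316.90 kN·m.

M_n ≈ 317 kN·m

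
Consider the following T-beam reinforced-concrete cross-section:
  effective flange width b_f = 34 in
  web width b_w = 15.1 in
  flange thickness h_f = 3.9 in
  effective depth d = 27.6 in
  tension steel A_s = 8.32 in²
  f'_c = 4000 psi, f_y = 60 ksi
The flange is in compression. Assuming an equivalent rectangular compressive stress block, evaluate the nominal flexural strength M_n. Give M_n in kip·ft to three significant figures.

Tension: T = A_s f_y = 8.32 × 60 = 499.2 kips.
Try a within the flange: a = T/(0.85 f'_c b_f) = 499.2/(0.85 × 4 × 34) = 4.318 in.
a = 4.318 > h_f = 3.9 in: the block extends into the web. Split into flange-overhang and web parts.
C_f = 0.85 f'_c (b_f − b_w) h_f = 0.85 × 4 × (34 − 15.1) × 3.9 = 250.6 kips.
Remaining web compression depth: a_w = (T − C_f)/(0.85 f'_c b_w) = (499.2 − 250.6)/(0.85 × 4 × 15.1) = 4.842 in.
M_n = C_f(d − h_f/2) + (T − C_f)(d − a_w/2) = 250.6 × (27.6 − 1.95) + 248.6 × (27.6 − 2.421) = 6427.9 + 6259.5 = 12687.4 kip·in.
M_n = 12687.4/12 = 1057.28 kip·ft.

M_n ≈ 1060 kip·ft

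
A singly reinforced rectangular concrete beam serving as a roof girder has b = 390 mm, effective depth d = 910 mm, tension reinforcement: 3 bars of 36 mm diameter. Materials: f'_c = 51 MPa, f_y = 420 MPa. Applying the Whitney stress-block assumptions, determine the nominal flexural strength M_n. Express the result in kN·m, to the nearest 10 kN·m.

A_s = 3 × 1018 = 3054 mm².
T = A_s f_y = 3054 × 420 = 1282680 N = 1282.68 kN.
From C = T: a = T/(0.85 f'_c b) = 1282680/(0.85 × 51 × 390) = 75.87 mm.
M_n = T(d − a/2) = 1282.68 kN × (910 − 37.935) mm = 1118.58 kN·m.

M_n ≈ 1120 kN·m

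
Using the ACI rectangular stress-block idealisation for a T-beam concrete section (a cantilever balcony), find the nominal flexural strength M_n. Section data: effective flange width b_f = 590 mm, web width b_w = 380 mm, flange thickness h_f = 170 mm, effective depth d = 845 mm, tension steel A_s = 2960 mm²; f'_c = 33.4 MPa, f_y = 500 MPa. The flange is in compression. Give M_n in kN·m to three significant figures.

M_n ≈ 1190 kN·m

Tension: T = A_s f_y = 2960 × 500 = 1480000 N.
Try a within the flange: a = T/(0.85 f'_c b_f) = 1480000/(0.85 × 33.4 × 590) = 88.36 mm.
Since a = 88.36 ≤ h_f = 170 mm, the stress block lies entirely in the flange; analyse as a rectangular beam of width b_f.
M_n = T(d − a/2) = 1480000 × (845 − 44.18) = 1185.21 × 10⁶ N·mm.
M_n = 1185.21 kN·m.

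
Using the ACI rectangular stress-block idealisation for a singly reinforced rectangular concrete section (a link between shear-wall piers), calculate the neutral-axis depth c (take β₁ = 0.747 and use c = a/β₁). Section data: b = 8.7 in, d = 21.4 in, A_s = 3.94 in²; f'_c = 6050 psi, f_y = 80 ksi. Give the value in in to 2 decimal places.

T = A_s f_y = 3.94 × 80 = 315.2 kips.
a = T/(0.85 f'_c b) = 315.2/(0.85 × 6.05 × 8.7) = 7.0452 in.
With β₁ = 0.747, c = a/β₁ = 7.0452/0.747 = 9.43 in.

c ≈ 9.43 in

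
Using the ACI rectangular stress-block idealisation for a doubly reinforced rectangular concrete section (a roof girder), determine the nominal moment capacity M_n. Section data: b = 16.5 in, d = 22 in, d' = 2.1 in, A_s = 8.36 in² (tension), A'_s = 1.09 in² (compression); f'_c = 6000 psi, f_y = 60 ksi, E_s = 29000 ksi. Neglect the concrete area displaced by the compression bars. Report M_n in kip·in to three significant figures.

M_n ≈ 9770 kip·in

Assume both steels yield.
a = (A_s − A'_s) f_y/(0.85 f'_c b) = (8.36 − 1.09) × 60/(0.85 × 6 × 16.5) = 5.184 in.
c = a/β₁ = 5.184/0.75 = 6.912 in; ε'_s = 0.003(c − d')/c = 0.0021 ≥ ε_y = 0.0021, so the compression steel yields.
M_n = (A_s − A'_s) f_y (d − a/2) + A'_s f_y (d − d') = 436.2 × (22 − 2.592) + 65.4 × (22 − 2.1) = 8465.8 + 1301.5 = 9767.3 kip·in.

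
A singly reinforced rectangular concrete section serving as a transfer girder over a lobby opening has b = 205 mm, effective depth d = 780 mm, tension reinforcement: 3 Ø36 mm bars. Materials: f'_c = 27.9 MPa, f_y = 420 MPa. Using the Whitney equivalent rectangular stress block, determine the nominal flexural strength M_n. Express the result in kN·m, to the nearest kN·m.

M_n ≈ 831 kN·m

A_s = 3 × 1018 = 3054 mm².
T = A_s f_y = 3054 × 420 = 1282680 N = 1282.68 kN.
From C = T: a = T/(0.85 f'_c b) = 1282680/(0.85 × 27.9 × 205) = 263.84 mm.
M_n = T(d − a/2) = 1282.68 kN × (780 − 131.92) mm = 831.28 kN·m.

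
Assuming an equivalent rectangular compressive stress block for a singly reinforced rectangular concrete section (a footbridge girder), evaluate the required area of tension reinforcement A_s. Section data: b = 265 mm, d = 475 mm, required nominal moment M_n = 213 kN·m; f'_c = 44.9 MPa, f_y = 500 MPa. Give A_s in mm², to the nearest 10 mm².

With M_n = 0.85 f'_c a b (d − a/2), solve the quadratic for a:
a = d − √(d² − 2M_n/(0.85 f'_c b)) = 475 − √(475² − 2 × 213×10⁶/(0.85 × 44.9 × 265)) = 46.63 mm.
A_s = 0.85 f'_c a b / f_y = 0.85 × 44.9 × 46.63 × 265 / 500 = 943.2 mm².

A_s ≈ 940 mm²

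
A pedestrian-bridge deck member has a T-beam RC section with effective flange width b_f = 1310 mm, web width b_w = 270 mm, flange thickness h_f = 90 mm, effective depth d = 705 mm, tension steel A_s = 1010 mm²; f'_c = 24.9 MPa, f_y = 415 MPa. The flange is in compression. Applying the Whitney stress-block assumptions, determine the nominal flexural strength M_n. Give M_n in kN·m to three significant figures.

Tension: T = A_s f_y = 1010 × 415 = 419150 N.
Try a within the flange: a = T/(0.85 f'_c b_f) = 419150/(0.85 × 24.9 × 1310) = 15.12 mm.
Since a = 15.12 ≤ h_f = 90 mm, the stress block lies entirely in the flange; analyse as a rectangular beam of width b_f.
M_n = T(d − a/2) = 419150 × (705 − 7.56) = 292.33 × 10⁶ N·mm.
M_n = 292.33 kN·m.

M_n ≈ 292 kN·m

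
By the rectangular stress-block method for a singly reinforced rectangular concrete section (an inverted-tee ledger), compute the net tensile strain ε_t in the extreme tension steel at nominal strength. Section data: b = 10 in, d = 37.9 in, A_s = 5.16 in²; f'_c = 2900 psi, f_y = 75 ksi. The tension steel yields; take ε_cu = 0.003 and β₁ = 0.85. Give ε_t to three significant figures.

a = A_s f_y/(0.85 f'_c b) = 15.700 in.
β₁ = 0.85, so c = a/β₁ = 15.700/0.85 = 18.471 in.
From the linear strain diagram with ε_cu = 0.003: ε_t = 0.003 (d − c)/c = 0.003 × (37.9 − 18.471)/18.471 = 0.00316.
ε_t < 0.004 — the section is over-reinforced for flexure under ACI limits.

ε_t ≈ 0.00316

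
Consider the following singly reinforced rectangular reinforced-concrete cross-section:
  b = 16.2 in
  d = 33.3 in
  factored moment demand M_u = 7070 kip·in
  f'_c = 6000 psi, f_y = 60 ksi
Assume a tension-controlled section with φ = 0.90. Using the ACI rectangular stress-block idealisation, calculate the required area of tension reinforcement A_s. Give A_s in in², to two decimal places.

A_s ≈ 4.12 in²

M_n = M_u/φ = 7070/0.90 = 7855.56 kip·in.
From M_n = 0.85 f'_c a b (d − a/2):
a = d − √(d² − 2M_n/(0.85 f'_c b)) = 33.3 − √(33.3² − 2 × 7855.56/(0.85 × 6 × 16.2)) = 2.989 in.
A_s = 0.85 f'_c a b / f_y = 0.85 × 6 × 2.989 × 16.2 / 60 = 4.116 in².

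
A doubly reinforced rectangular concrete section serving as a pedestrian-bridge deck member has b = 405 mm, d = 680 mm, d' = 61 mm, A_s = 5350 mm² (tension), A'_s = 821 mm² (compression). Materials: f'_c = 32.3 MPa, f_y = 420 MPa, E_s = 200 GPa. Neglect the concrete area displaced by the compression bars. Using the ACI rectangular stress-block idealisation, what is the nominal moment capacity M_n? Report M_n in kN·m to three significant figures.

Assume both tension and compression steel yield.
Net tension couple steel: A_s − A'_s = 4529 mm².
a = (A_s − A'_s) f_y / (0.85 f'_c b) = 1902180/(0.85 × 32.3 × 405) = 171.07 mm.
c = a/β₁ = 171.07/0.819 = 208.88 mm; ε'_s = 0.003(c − d')/c = 0.0021 ≥ f_y/E_s = 0.0021, so compression steel does yield.
M_n = (A_s − A'_s) f_y (d − a/2) + A'_s f_y (d − d') = [1902180 × (680 − 85.535) + 344820 × (680 − 61)] × 10⁻⁶ = 1130.78 + 213.44 = 1344.22 kN·m.

M_n ≈ 1340 kN·m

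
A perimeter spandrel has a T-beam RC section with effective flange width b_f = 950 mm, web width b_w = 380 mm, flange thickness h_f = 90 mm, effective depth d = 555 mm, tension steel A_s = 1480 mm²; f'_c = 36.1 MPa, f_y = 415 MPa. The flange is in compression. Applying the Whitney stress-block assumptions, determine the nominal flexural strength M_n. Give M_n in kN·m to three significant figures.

Tension: T = A_s f_y = 1480 × 415 = 614200 N.
Try a within the flange: a = T/(0.85 f'_c b_f) = 614200/(0.85 × 36.1 × 950) = 21.07 mm.
Since a = 21.07 ≤ h_f = 90 mm, the stress block lies entirely in the flange; analyse as a rectangular beam of width b_f.
M_n = T(d − a/2) = 614200 × (555 − 10.535) = 334.41 × 10⁶ N·mm.
M_n = 334.41 kN·m.

M_n ≈ 334 kN·m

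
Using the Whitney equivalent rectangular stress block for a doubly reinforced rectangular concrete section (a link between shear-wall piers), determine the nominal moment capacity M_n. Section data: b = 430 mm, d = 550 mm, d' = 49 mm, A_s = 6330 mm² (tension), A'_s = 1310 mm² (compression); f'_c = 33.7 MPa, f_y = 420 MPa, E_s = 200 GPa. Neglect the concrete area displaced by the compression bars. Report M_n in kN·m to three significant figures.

Assume both tension and compression steel yield.
Net tension couple steel: A_s − A'_s = 5020 mm².
a = (A_s − A'_s) f_y / (0.85 f'_c b) = 2108400/(0.85 × 33.7 × 430) = 171.17 mm.
c = a/β₁ = 171.17/0.809 = 211.58 mm; ε'_s = 0.003(c − d')/c = 0.0023 ≥ f_y/E_s = 0.0021, so compression steel does yield.
M_n = (A_s − A'_s) f_y (d − a/2) + A'_s f_y (d − d') = [2108400 × (550 − 85.585) + 550200 × (550 − 49)] × 10⁻⁶ = 979.17 + 275.65 = 1254.82 kN·m.

M_n ≈ 1250 kN·m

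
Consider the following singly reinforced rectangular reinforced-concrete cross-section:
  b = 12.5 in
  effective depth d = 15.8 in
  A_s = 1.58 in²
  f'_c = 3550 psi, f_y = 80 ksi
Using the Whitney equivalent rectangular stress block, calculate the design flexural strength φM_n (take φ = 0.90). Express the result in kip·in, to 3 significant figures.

T = A_s f_y = 1.58 × 80 = 126.4 kips.
a = T/(0.85 f'_c b) = 126.4/(0.85 × 3.55 × 12.5) = 3.351 in.
M_n = T(d − a/2) = 126.4 × (15.8 − 1.6755) = 1785.3 kip·in.
φM_n = 0.90 × 1785.3 = 1606.8 kip·in.

φM_n ≈ 1610 kip·in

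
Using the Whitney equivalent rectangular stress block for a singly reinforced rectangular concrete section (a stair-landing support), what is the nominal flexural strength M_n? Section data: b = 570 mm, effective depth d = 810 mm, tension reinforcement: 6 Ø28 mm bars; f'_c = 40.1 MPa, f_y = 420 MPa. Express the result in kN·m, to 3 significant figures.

M_n ≈ 1200 kN·m

A_s = 6 × 616 = 3696 mm².
T = A_s f_y = 3696 × 420 = 1552320 N = 1552.32 kN.
From C = T: a = T/(0.85 f'_c b) = 1552320/(0.85 × 40.1 × 570) = 79.90 mm.
M_n = T(d − a/2) = 1552.32 kN × (810 − 39.95) mm = 1195.36 kN·m.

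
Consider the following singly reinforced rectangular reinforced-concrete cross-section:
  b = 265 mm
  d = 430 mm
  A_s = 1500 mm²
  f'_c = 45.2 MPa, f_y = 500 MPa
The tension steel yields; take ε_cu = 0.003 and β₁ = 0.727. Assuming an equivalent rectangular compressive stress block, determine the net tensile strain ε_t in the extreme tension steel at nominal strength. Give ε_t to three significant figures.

a = A_s f_y/(0.85 f'_c b) = 73.66 mm.
β₁ = 0.727, so c = a/β₁ = 73.66/0.727 = 101.32 mm.
From the linear strain diagram with ε_cu = 0.003: ε_t = 0.003 (d − c)/c = 0.003 × (430 − 101.32)/101.32 = 0.00973.
Since ε_t ≥ 0.005, the section is tension-controlled.

ε_t ≈ 0.00973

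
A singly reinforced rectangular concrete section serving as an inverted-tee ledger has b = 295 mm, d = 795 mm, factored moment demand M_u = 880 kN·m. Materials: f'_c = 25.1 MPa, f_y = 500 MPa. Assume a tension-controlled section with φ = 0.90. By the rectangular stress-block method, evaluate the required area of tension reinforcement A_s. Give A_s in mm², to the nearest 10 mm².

A_s ≈ 2870 mm²

M_n = M_u/φ = 880/0.90 = 977.778 kN·m.
With M_n = 0.85 f'_c a b (d − a/2), solve the quadratic for a:
a = d − √(d² − 2M_n/(0.85 f'_c b)) = 795 − √(795² − 2 × 977.778×10⁶/(0.85 × 25.1 × 295)) = 228.15 mm.
A_s = 0.85 f'_c a b / f_y = 0.85 × 25.1 × 228.15 × 295 / 500 = 2871.9 mm².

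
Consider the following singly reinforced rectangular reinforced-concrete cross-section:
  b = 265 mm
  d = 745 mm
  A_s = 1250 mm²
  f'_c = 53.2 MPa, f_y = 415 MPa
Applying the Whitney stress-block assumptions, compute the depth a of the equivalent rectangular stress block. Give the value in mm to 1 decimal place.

T = A_s f_y = 1250 × 415 = 518750 N = 518.75 kN.
Setting C = 0.85 f'_c a b equal to T: a = 518750/(0.85 × 53.2 × 265) = 43.3 mm.

a ≈ 43.3 mm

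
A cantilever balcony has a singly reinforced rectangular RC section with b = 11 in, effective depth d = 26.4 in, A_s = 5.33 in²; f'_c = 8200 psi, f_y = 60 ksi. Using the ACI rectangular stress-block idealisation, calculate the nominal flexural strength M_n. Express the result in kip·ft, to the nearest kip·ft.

M_n ≈ 648 kip·ft

T = A_s f_y = 5.33 × 60 = 319.8 kips.
a = T/(0.85 f'_c b) = 319.8/(0.85 × 8.2 × 11) = 4.171 in.
M_n = T(d − a/2) = 319.8 × (26.4 − 2.0855) = 7775.8 kip·in = 7775.8/12 = 647.98 kip·ft.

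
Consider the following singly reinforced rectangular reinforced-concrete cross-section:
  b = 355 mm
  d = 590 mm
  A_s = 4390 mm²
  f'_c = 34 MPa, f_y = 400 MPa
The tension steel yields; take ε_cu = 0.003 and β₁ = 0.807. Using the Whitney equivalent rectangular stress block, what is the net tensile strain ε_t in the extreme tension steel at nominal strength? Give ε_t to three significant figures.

a = A_s f_y/(0.85 f'_c b) = 171.16 mm.
β₁ = 0.807, so c = a/β₁ = 171.16/0.807 = 212.09 mm.
From the linear strain diagram with ε_cu = 0.003: ε_t = 0.003 (d − c)/c = 0.003 × (590 − 212.09)/212.09 = 0.00535.
Since ε_t ≥ 0.005, the section is tension-controlled.

ε_t ≈ 0.00535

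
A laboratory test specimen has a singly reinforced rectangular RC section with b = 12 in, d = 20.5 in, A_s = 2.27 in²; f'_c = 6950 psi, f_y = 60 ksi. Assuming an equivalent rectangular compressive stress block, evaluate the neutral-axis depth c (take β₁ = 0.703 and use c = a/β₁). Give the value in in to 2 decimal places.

c ≈ 2.73 in

T = A_s f_y = 2.27 × 60 = 136.2 kips.
a = T/(0.85 f'_c b) = 136.2/(0.85 × 6.95 × 12) = 1.9213 in.
With β₁ = 0.703, c = a/β₁ = 1.9213/0.703 = 2.73 in.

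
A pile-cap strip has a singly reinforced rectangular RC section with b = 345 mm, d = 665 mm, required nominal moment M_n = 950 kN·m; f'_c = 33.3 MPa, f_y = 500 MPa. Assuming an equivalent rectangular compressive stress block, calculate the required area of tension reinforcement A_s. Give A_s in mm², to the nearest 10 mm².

With M_n = 0.85 f'_c a b (d − a/2), solve the quadratic for a:
a = d − √(d² − 2M_n/(0.85 f'_c b)) = 665 − √(665² − 2 × 950×10⁶/(0.85 × 33.3 × 345)) = 167.35 mm.
A_s = 0.85 f'_c a b / f_y = 0.85 × 33.3 × 167.35 × 345 / 500 = 3268.4 mm².

A_s ≈ 3270 mm²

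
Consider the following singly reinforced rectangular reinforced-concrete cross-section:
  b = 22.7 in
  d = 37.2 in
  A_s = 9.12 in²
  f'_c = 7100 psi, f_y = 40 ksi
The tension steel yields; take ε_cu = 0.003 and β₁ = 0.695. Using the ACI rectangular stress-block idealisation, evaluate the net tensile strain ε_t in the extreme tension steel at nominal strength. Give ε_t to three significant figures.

ε_t ≈ 0.0261

a = A_s f_y/(0.85 f'_c b) = 2.663 in.
β₁ = 0.695, so c = a/β₁ = 2.663/0.695 = 3.832 in.
From the linear strain diagram with ε_cu = 0.003: ε_t = 0.003 (d − c)/c = 0.003 × (37.2 − 3.832)/3.832 = 0.0261.
Since ε_t ≥ 0.005, the section is tension-controlled.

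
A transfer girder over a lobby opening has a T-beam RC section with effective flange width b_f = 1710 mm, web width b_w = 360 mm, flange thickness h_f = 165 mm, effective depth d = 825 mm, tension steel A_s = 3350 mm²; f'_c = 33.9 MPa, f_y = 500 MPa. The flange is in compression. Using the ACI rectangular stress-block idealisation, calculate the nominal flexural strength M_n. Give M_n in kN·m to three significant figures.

Tension: T = A_s f_y = 3350 × 500 = 1675000 N.
Try a within the flange: a = T/(0.85 f'_c b_f) = 1675000/(0.85 × 33.9 × 1710) = 33.99 mm.
Since a = 33.99 ≤ h_f = 165 mm, the stress block lies entirely in the flange; analyse as a rectangular beam of width b_f.
M_n = T(d − a/2) = 1675000 × (825 − 16.995) = 1353.41 × 10⁶ N·mm.
M_n = 1353.41 kN·m.

M_n ≈ 1350 kN·m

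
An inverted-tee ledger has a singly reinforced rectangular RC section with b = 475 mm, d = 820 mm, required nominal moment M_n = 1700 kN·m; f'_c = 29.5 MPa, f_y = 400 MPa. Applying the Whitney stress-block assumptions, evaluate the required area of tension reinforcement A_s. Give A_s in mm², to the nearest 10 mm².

With M_n = 0.85 f'_c a b (d − a/2), solve the quadratic for a:
a = d − √(d² − 2M_n/(0.85 f'_c b)) = 820 − √(820² − 2 × 1700×10⁶/(0.85 × 29.5 × 475)) = 197.95 mm.
A_s = 0.85 f'_c a b / f_y = 0.85 × 29.5 × 197.95 × 475 / 400 = 5894.3 mm².

A_s ≈ 5890 mm²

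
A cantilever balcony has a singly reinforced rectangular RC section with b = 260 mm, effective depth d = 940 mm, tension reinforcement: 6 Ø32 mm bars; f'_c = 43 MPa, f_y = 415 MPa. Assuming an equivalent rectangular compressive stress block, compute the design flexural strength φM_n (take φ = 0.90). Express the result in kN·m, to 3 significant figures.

A_s = 6 × 804 = 4824 mm².
T = A_s f_y = 4824 × 415 = 2001960 N = 2001.96 kN.
From C = T: a = T/(0.85 f'_c b) = 2001960/(0.85 × 43 × 260) = 210.67 mm.
M_n = T(d − a/2) = 2001.96 kN × (940 − 105.335) mm = 1670.97 kN·m.
φM_n = 0.90 × 1670.97 = 1503.87 kN·m.

φM_n ≈ 1500 kN·m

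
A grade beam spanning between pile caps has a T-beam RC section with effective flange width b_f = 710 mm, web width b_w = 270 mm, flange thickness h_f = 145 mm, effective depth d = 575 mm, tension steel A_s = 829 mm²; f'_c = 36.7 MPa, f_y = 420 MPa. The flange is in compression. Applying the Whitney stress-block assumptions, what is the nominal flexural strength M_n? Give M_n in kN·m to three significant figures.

Tension: T = A_s f_y = 829 × 420 = 348180 N.
Try a within the flange: a = T/(0.85 f'_c b_f) = 348180/(0.85 × 36.7 × 710) = 15.72 mm.
Since a = 15.72 ≤ h_f = 145 mm, the stress block lies entirely in the flange; analyse as a rectangular beam of width b_f.
M_n = T(d − a/2) = 348180 × (575 − 7.86) = 197.47 × 10⁶ N·mm.
M_n = 197.47 kN·m.

M_n ≈ 197 kN·m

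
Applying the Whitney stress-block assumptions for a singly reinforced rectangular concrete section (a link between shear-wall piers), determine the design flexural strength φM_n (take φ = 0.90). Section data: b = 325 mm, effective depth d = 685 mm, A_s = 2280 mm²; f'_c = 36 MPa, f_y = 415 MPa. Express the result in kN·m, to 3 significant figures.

T = A_s f_y = 2280 × 415 = 946200 N = 946.2 kN.
From C = T: a = T/(0.85 f'_c b) = 946200/(0.85 × 36 × 325) = 95.14 mm.
M_n = T(d − a/2) = 946.2 kN × (685 − 47.57) mm = 603.14 kN·m.
φM_n = 0.90 × 603.14 = 542.83 kN·m.

φM_n ≈ 543 kN·m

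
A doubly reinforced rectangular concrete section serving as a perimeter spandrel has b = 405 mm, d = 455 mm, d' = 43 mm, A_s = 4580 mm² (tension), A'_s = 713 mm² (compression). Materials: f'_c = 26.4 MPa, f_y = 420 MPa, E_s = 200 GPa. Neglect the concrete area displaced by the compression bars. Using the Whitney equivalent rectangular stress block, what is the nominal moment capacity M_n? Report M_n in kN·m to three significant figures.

M_n ≈ 717 kN·m

Assume both tension and compression steel yield.
Net tension couple steel: A_s − A'_s = 3867 mm².
a = (A_s − A'_s) f_y / (0.85 f'_c b) = 1624140/(0.85 × 26.4 × 405) = 178.71 mm.
c = a/β₁ = 178.71/0.85 = 210.25 mm; ε'_s = 0.003(c − d')/c = 0.0024 ≥ f_y/E_s = 0.0021, so compression steel does yield.
M_n = (A_s − A'_s) f_y (d − a/2) + A'_s f_y (d − d') = [1624140 × (455 − 89.355) + 299460 × (455 − 43)] × 10⁻⁶ = 593.86 + 123.38 = 717.24 kN·m.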